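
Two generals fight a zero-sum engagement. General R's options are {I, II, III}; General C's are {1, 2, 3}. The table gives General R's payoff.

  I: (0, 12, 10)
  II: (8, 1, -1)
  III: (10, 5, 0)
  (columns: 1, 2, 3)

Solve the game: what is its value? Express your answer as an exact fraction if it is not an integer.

Row minima: I → 0, II → -1, III → 0; maximin = 0.
Column maxima: 1 → 10, 2 → 12, 3 → 10; minimax = 10.
0 ≠ 10, so there is no saddle point; optimal play is mixed.
II is strictly dominated by III, so General R never plays it.
2 is strictly dominated by 3 (it gives General R strictly more in every row), so General C never plays it.
On the remaining 2×2 (I, III vs 1, 3):
Let General R play I with probability p. Expected payoff against 1: 0p + 10(1−p) = −10p + 10; against 3: 10p + 0(1−p) = 10p.
Setting these equal: −10p + 10 = 10p ⇒ −20p = -10 ⇒ p = 1/2, and the value is (-10)·(1/2) + 10 = 5.
For General C: with q = P(1), equating I's and III's payoffs gives −10q + 10 = 10q ⇒ q = 1/2.

5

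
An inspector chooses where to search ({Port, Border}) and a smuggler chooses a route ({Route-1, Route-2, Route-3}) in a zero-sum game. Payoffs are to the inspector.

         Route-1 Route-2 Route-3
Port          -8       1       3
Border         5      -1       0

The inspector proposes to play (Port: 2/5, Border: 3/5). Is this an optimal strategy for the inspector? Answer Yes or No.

Against Route-1 this mix gives (2/5)·(-8) + (3/5)·5 = -1/5.
Against Route-2 this mix gives (2/5)·1 + (3/5)·(-1) = -1/5.
Against Route-3 this mix gives (2/5)·3 + (3/5)·0 = 6/5.
All of the smuggler's active replies (Route-1, Route-2) yield -1/5, and no column does worse for the inspector. The mix makes the smuggler indifferent and guarantees -1/5, so it is optimal.

Yes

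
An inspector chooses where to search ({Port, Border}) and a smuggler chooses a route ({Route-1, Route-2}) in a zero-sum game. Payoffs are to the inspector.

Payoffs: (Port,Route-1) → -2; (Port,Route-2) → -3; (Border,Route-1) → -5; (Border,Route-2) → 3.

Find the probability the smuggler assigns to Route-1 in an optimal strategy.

2/3

Row minima: Port → -3, Border → -5; maximin = -3.
Column maxima: Route-1 → -2, Route-2 → 3; minimax = -2.
-3 ≠ -2, so there is no saddle point; optimal play is mixed.
Let the inspector play Port with probability p. Expected payoff against Route-1: (-2)p + (-5)(1−p) = 3p − 5; against Route-2: (-3)p + 3(1−p) = −6p + 3.
Setting these equal: 3p − 5 = −6p + 3 ⇒ 9p = 8 ⇒ p = 8/9, and the value is (3)·(8/9) − 5 = -7/3.
For the smuggler: with q = P(Route-1), equating Port's and Border's payoffs gives q − 3 = −8q + 3 ⇒ q = 2/3.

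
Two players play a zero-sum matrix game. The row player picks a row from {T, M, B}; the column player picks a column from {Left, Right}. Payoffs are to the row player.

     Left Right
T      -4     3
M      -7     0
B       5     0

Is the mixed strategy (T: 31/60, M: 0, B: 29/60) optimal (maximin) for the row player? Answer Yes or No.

No

Against Left this mix gives (31/60)·(-4) + (29/60)·5 = 7/20.
Against Right this mix gives (31/60)·3 + (29/60)·0 = 31/20.
The column player will play Left, holding the row player to 7/20. Shifting weight toward the row that does better against Left would raise this floor (the equalizing mix achieves 5/4 against both Left and Right), so the proposed strategy is not optimal.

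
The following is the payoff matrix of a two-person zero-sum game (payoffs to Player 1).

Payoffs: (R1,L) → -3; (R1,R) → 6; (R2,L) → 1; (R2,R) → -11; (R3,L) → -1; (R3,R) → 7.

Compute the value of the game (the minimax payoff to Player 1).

Row minima: R1 → -3, R2 → -11, R3 → -1; maximin = -1.
Column maxima: L → 1, R → 7; minimax = 1.
-1 ≠ 1, so there is no saddle point; optimal play is mixed.
R1 is strictly dominated by R3, so Player 1 never plays it.
On the remaining 2×2 (R2, R3 vs L, R):
Let Player 1 play R2 with probability p. Expected payoff against L: 1p + (-1)(1−p) = 2p − 1; against R: (-11)p + 7(1−p) = −18p + 7.
Setting these equal: 2p − 1 = −18p + 7 ⇒ 20p = 8 ⇒ p = 2/5, and the value is (2)·(2/5) − 1 = -1/5.
For Player 2: with q = P(L), equating R2's and R3's payoffs gives 12q − 11 = −8q + 7 ⇒ q = 9/10.

-1/5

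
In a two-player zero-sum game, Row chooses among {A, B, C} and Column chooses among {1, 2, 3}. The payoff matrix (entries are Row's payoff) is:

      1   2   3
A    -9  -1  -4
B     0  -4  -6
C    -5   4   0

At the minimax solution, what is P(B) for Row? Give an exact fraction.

Row minima: A → -9, B → -6, C → -5; maximin = -5.
Column maxima: 1 → 0, 2 → 4, 3 → 0; minimax = 0.
-5 ≠ 0, so there is no saddle point; optimal play is mixed.
A is strictly dominated by C, so Row never plays it.
2 is strictly dominated by 3 (it gives Row strictly more in every row), so Column never plays it.
On the remaining 2×2 (B, C vs 1, 3):
Let Row play B with probability p. Expected payoff against 1: 0p + (-5)(1−p) = 5p − 5; against 3: (-6)p + 0(1−p) = −6p.
Setting these equal: 5p − 5 = −6p ⇒ 11p = 5 ⇒ p = 5/11, and the value is (5)·(5/11) − 5 = -30/11.
For Column: with q = P(1), equating B's and C's payoffs gives 6q − 6 = −5q ⇒ q = 6/11.

5/11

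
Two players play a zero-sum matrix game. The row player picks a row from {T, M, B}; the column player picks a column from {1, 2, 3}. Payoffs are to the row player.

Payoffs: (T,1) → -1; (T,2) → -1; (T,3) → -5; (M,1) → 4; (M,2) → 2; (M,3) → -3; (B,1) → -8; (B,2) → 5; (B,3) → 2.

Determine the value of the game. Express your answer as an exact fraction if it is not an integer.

-16/17

Row minima: T → -5, M → -3, B → -8; maximin = -3.
Column maxima: 1 → 4, 2 → 5, 3 → 2; minimax = 2.
-3 ≠ 2, so there is no saddle point; optimal play is mixed.
T is strictly dominated by M, so the row player never plays it.
2 is strictly dominated by 3 (it gives the row player strictly more in every row), so the column player never plays it.
On the remaining 2×2 (M, B vs 1, 3):
Let the row player play M with probability p. Expected payoff against 1: 4p + (-8)(1−p) = 12p − 8; against 3: (-3)p + 2(1−p) = −5p + 2.
Setting these equal: 12p − 8 = −5p + 2 ⇒ 17p = 10 ⇒ p = 10/17, and the value is (12)·(10/17) − 8 = -16/17.
For the column player: with q = P(1), equating M's and B's payoffs gives 7q − 3 = −10q + 2 ⇒ q = 5/17.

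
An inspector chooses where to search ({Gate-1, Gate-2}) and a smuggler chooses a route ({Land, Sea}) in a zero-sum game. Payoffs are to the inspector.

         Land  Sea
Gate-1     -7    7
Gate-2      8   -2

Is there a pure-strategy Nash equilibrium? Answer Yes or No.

Row minima: Gate-1 → -7, Gate-2 → -2; maximin = -2.
Column maxima: Land → 8, Sea → 7; minimax = 7.
-2 ≠ 7, so no pure-strategy equilibrium exists.

No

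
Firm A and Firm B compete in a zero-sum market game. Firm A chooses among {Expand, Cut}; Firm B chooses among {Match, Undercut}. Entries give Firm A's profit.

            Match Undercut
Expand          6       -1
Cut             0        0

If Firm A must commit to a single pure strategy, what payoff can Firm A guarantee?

0

Row minima: Expand → -1, Cut → 0.
The best of these is 0.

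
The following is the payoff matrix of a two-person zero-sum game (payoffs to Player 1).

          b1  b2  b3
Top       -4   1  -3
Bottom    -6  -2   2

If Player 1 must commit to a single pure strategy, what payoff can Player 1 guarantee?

-4

Row minima: Top → -4, Bottom → -6.
The best of these is -4.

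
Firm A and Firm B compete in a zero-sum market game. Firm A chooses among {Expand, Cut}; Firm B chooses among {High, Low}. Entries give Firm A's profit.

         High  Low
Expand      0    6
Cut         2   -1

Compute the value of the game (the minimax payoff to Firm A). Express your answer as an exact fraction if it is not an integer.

Row minima: Expand → 0, Cut → -1; maximin = 0.
Column maxima: High → 2, Low → 6; minimax = 2.
0 ≠ 2, so there is no saddle point; optimal play is mixed.
Let Firm A play Expand with probability p. Expected payoff against High: 0p + 2(1−p) = −2p + 2; against Low: 6p + (-1)(1−p) = 7p − 1.
Setting these equal: −2p + 2 = 7p − 1 ⇒ −9p = -3 ⇒ p = 1/3, and the value is (-2)·(1/3) + 2 = 4/3.
For Firm B: with q = P(High), equating Expand's and Cut's payoffs gives −6q + 6 = 3q − 1 ⇒ q = 7/9.

4/3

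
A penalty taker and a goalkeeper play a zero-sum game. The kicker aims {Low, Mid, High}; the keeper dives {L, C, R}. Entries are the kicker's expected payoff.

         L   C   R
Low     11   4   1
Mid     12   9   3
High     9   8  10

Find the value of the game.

Row minima: Low → 1, Mid → 3, High → 8; maximin = 8.
Column maxima: L → 12, C → 9, R → 10; minimax = 9.
8 ≠ 9, so there is no saddle point; optimal play is mixed.
Low is strictly dominated by Mid, so the kicker never plays it.
L is strictly dominated by C (it gives the kicker strictly more in every row), so the keeper never plays it.
On the remaining 2×2 (Mid, High vs C, R):
Let the kicker play Mid with probability p. Expected payoff against C: 9p + 8(1−p) = p + 8; against R: 3p + 10(1−p) = −7p + 10.
Setting these equal: p + 8 = −7p + 10 ⇒ 8p = 2 ⇒ p = 1/4, and the value is (1)·(1/4) + 8 = 33/4.
For the keeper: with q = P(C), equating Mid's and High's payoffs gives 6q + 3 = −2q + 10 ⇒ q = 7/8.

33/4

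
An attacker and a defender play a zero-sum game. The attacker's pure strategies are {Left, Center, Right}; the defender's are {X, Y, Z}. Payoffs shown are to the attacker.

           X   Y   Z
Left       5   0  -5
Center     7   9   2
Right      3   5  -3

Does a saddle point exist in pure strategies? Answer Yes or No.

Row minima: Left → -5, Center → 2, Right → -3; maximin = 2.
Column maxima: X → 7, Y → 9, Z → 2; minimax = 2.
maximin = minimax = 2, so a saddle point exists.

Yes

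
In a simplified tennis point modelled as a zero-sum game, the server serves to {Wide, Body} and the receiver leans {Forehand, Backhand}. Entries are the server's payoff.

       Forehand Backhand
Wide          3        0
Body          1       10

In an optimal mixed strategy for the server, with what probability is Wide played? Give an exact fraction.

3/4

Row minima: Wide → 0, Body → 1; maximin = 1.
Column maxima: Forehand → 3, Backhand → 10; minimax = 3.
1 ≠ 3, so there is no saddle point; optimal play is mixed.
Let the server play Wide with probability p. Expected payoff against Forehand: 3p + 1(1−p) = 2p + 1; against Backhand: 0p + 10(1−p) = −10p + 10.
Setting these equal: 2p + 1 = −10p + 10 ⇒ 12p = 9 ⇒ p = 3/4, and the value is (2)·(3/4) + 1 = 5/2.
For the receiver: with q = P(Forehand), equating Wide's and Body's payoffs gives 3q = −9q + 10 ⇒ q = 5/6.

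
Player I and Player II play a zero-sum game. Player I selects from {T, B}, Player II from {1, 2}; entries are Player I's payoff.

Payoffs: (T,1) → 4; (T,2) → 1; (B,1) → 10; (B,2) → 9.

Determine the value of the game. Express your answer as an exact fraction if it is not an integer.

9

Row minima: T → 1, B → 9; maximin = 9.
Column maxima: 1 → 10, 2 → 9; minimax = 9.
Since maximin = minimax = 9, there is a saddle point and the value is 9.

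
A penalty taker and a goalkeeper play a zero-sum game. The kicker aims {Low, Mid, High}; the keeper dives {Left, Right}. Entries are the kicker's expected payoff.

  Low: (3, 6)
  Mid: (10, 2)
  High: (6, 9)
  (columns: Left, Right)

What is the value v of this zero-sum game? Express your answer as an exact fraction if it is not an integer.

78/11

Row minima: Low → 3, Mid → 2, High → 6; maximin = 6.
Column maxima: Left → 10, Right → 9; minimax = 9.
6 ≠ 9, so there is no saddle point; optimal play is mixed.
Low is strictly dominated by High, so the kicker never plays it.
On the remaining 2×2 (Mid, High vs Left, Right):
Let the kicker play Mid with probability p. Expected payoff against Left: 10p + 6(1−p) = 4p + 6; against Right: 2p + 9(1−p) = −7p + 9.
Setting these equal: 4p + 6 = −7p + 9 ⇒ 11p = 3 ⇒ p = 3/11, and the value is (4)·(3/11) + 6 = 78/11.
For the keeper: with q = P(Left), equating Mid's and High's payoffs gives 8q + 2 = −3q + 9 ⇒ q = 7/11.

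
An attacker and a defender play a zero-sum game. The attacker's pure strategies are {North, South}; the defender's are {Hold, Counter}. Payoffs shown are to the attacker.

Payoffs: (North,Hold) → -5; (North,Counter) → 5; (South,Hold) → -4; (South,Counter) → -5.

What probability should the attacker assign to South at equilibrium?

Row minima: North → -5, South → -5; maximin = -5.
Column maxima: Hold → -4, Counter → 5; minimax = -4.
-5 ≠ -4, so there is no saddle point; optimal play is mixed.
Let the attacker play North with probability p. Expected payoff against Hold: (-5)p + (-4)(1−p) = −p − 4; against Counter: 5p + (-5)(1−p) = 10p − 5.
Setting these equal: −p − 4 = 10p − 5 ⇒ −11p = -1 ⇒ p = 1/11, and the value is (-1)·(1/11) − 4 = -45/11.
For the defender: with q = P(Hold), equating North's and South's payoffs gives −10q + 5 = q − 5 ⇒ q = 10/11.

10/11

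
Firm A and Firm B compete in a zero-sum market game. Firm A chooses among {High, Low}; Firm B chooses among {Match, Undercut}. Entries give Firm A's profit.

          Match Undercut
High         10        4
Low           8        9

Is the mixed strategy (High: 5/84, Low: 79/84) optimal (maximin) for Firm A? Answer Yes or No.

Against Match this mix gives (5/84)·10 + (79/84)·8 = 341/42.
Against Undercut this mix gives (5/84)·4 + (79/84)·9 = 731/84.
Firm B will play Match, holding Firm A to 341/42. Shifting weight toward the row that does better against Match would raise this floor (the equalizing mix achieves 58/7 against both Match and Undercut), so the proposed strategy is not optimal.

No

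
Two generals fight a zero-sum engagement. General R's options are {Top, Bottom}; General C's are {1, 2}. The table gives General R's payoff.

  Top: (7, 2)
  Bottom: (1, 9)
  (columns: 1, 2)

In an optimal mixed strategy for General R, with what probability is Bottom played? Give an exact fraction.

Row minima: Top → 2, Bottom → 1; maximin = 2.
Column maxima: 1 → 7, 2 → 9; minimax = 7.
2 ≠ 7, so there is no saddle point; optimal play is mixed.
Let General R play Top with probability p. Expected payoff against 1: 7p + 1(1−p) = 6p + 1; against 2: 2p + 9(1−p) = −7p + 9.
Setting these equal: 6p + 1 = −7p + 9 ⇒ 13p = 8 ⇒ p = 8/13, and the value is (6)·(8/13) + 1 = 61/13.
For General C: with q = P(1), equating Top's and Bottom's payoffs gives 5q + 2 = −8q + 9 ⇒ q = 7/13.

5/13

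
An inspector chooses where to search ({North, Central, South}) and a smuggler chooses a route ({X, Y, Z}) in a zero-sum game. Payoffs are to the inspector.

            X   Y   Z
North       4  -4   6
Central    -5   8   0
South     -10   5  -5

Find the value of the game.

Row minima: North → -4, Central → -5, South → -10; maximin = -4.
Column maxima: X → 4, Y → 8, Z → 6; minimax = 4.
-4 ≠ 4, so there is no saddle point; optimal play is mixed.
South is strictly dominated by Central, so the inspector never plays it.
Z is strictly dominated by X (it gives the inspector strictly more in every row), so the smuggler never plays it.
On the remaining 2×2 (North, Central vs X, Y):
Let the inspector play North with probability p. Expected payoff against X: 4p + (-5)(1−p) = 9p − 5; against Y: (-4)p + 8(1−p) = −12p + 8.
Setting these equal: 9p − 5 = −12p + 8 ⇒ 21p = 13 ⇒ p = 13/21, and the value is (9)·(13/21) − 5 = 4/7.
For the smuggler: with q = P(X), equating North's and Central's payoffs gives 8q − 4 = −13q + 8 ⇒ q = 4/7.

4/7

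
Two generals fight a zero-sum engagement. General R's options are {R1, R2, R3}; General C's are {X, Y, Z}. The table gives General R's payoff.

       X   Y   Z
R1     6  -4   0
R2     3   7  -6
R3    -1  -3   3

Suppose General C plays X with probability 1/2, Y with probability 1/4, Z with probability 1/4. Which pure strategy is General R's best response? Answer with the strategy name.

R1

Expected payoff of R1: (1/2)·6 + (1/4)·(-4) + (1/4)·0 = 2.
Expected payoff of R2: (1/2)·3 + (1/4)·7 + (1/4)·(-6) = 7/4.
Expected payoff of R3: (1/2)·(-1) + (1/4)·(-3) + (1/4)·3 = -1/2.
The largest is 2, so General R's best response is R1.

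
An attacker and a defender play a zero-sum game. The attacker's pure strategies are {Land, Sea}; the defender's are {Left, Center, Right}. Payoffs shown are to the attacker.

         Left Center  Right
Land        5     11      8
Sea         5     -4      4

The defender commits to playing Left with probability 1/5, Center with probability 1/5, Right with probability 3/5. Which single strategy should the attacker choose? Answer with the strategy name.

Expected payoff of Land: (1/5)·5 + (1/5)·11 + (3/5)·8 = 8.
Expected payoff of Sea: (1/5)·5 + (1/5)·(-4) + (3/5)·4 = 13/5.
The largest is 8, so the attacker's best response is Land.

Land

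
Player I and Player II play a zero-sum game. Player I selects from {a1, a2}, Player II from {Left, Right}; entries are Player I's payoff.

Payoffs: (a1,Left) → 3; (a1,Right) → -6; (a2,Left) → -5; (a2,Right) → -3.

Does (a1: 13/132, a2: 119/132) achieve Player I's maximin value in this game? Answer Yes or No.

Against Left this mix gives (13/132)·3 + (119/132)·(-5) = -139/33.
Against Right this mix gives (13/132)·(-6) + (119/132)·(-3) = -145/44.
Player II will play Left, holding Player I to -139/33. Shifting weight toward the row that does better against Left would raise this floor (the equalizing mix achieves -39/11 against both Left and Right), so the proposed strategy is not optimal.

No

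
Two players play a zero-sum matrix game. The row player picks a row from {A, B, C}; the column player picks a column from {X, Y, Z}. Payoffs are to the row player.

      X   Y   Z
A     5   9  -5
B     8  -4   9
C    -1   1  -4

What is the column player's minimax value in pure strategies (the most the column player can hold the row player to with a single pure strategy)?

8

Column maxima: X → 8, Y → 9, Z → 9.
The smallest of these is 8.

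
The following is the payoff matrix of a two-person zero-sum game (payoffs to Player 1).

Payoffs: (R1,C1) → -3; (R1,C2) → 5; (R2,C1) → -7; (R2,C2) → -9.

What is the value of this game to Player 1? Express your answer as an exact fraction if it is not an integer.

Row minima: R1 → -3, R2 → -9; maximin = -3.
Column maxima: C1 → -3, C2 → 5; minimax = -3.
Since maximin = minimax = -3, there is a saddle point and the value is -3.

-3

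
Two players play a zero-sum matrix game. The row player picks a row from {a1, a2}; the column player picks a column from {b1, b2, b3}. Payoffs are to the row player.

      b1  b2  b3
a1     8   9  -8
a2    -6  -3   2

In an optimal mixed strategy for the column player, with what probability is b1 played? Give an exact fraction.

5/12

Row minima: a1 → -8, a2 → -6; maximin = -6.
Column maxima: b1 → 8, b2 → 9, b3 → 2; minimax = 2.
-6 ≠ 2, so there is no saddle point; optimal play is mixed.
b2 is strictly dominated by b1 (it gives the row player strictly more in every row), so the column player never plays it.
On the remaining 2×2 (a1, a2 vs b1, b3):
Let the row player play a1 with probability p. Expected payoff against b1: 8p + (-6)(1−p) = 14p − 6; against b3: (-8)p + 2(1−p) = −10p + 2.
Setting these equal: 14p − 6 = −10p + 2 ⇒ 24p = 8 ⇒ p = 1/3, and the value is (14)·(1/3) − 6 = -4/3.
For the column player: with q = P(b1), equating a1's and a2's payoffs gives 16q − 8 = −8q + 2 ⇒ q = 5/12.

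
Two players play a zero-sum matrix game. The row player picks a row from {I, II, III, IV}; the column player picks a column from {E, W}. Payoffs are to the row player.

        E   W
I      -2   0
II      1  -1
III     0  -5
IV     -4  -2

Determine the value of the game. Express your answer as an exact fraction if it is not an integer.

Row minima: I → -2, II → -1, III → -5, IV → -4; maximin = -1.
Column maxima: E → 1, W → 0; minimax = 0.
-1 ≠ 0, so there is no saddle point; optimal play is mixed.
III is strictly dominated by II, so the row player never plays it.
IV is strictly dominated by I, so the row player never plays it.
On the remaining 2×2 (I, II vs E, W):
Let the row player play I with probability p. Expected payoff against E: (-2)p + 1(1−p) = −3p + 1; against W: 0p + (-1)(1−p) = p − 1.
Setting these equal: −3p + 1 = p − 1 ⇒ −4p = -2 ⇒ p = 1/2, and the value is (-3)·(1/2) + 1 = -1/2.
For the column player: with q = P(E), equating I's and II's payoffs gives −2q = 2q − 1 ⇒ q = 1/4.

-1/2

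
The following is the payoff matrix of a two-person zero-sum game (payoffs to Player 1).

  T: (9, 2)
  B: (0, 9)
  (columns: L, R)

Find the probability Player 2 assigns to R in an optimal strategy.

9/16

Row minima: T → 2, B → 0; maximin = 2.
Column maxima: L → 9, R → 9; minimax = 9.
2 ≠ 9, so there is no saddle point; optimal play is mixed.
Let Player 1 play T with probability p. Expected payoff against L: 9p + 0(1−p) = 9p; against R: 2p + 9(1−p) = −7p + 9.
Setting these equal: 9p = −7p + 9 ⇒ 16p = 9 ⇒ p = 9/16, and the value is (9)·(9/16) = 81/16.
For Player 2: with q = P(L), equating T's and B's payoffs gives 7q + 2 = −9q + 9 ⇒ q = 7/16.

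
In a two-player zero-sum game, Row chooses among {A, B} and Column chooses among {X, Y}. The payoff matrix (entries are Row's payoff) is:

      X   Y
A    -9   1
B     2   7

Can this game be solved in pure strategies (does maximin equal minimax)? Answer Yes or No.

Yes

Row minima: A → -9, B → 2; maximin = 2.
Column maxima: X → 2, Y → 7; minimax = 2.
maximin = minimax = 2, so a saddle point exists.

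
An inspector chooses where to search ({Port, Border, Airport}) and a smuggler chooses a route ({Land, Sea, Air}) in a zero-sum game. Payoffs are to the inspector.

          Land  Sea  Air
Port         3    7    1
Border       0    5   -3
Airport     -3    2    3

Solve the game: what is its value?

3/2

Row minima: Port → 1, Border → -3, Airport → -3; maximin = 1.
Column maxima: Land → 3, Sea → 7, Air → 3; minimax = 3.
1 ≠ 3, so there is no saddle point; optimal play is mixed.
Border is strictly dominated by Port, so the inspector never plays it.
Sea is strictly dominated by Land (it gives the inspector strictly more in every row), so the smuggler never plays it.
On the remaining 2×2 (Port, Airport vs Land, Air):
Let the inspector play Port with probability p. Expected payoff against Land: 3p + (-3)(1−p) = 6p − 3; against Air: 1p + 3(1−p) = −2p + 3.
Setting these equal: 6p − 3 = −2p + 3 ⇒ 8p = 6 ⇒ p = 3/4, and the value is (6)·(3/4) − 3 = 3/2.
For the smuggler: with q = P(Land), equating Port's and Airport's payoffs gives 2q + 1 = −6q + 3 ⇒ q = 1/4.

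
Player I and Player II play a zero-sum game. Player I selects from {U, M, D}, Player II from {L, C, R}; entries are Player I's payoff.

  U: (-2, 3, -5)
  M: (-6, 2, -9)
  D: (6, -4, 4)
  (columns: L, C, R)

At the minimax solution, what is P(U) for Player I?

1/2

Row minima: U → -5, M → -9, D → -4; maximin = -4.
Column maxima: L → 6, C → 3, R → 4; minimax = 3.
-4 ≠ 3, so there is no saddle point; optimal play is mixed.
M is strictly dominated by U, so Player I never plays it.
L is strictly dominated by R (it gives Player I strictly more in every row), so Player II never plays it.
On the remaining 2×2 (U, D vs C, R):
Let Player I play U with probability p. Expected payoff against C: 3p + (-4)(1−p) = 7p − 4; against R: (-5)p + 4(1−p) = −9p + 4.
Setting these equal: 7p − 4 = −9p + 4 ⇒ 16p = 8 ⇒ p = 1/2, and the value is (7)·(1/2) − 4 = -1/2.
For Player II: with q = P(C), equating U's and D's payoffs gives 8q − 5 = −8q + 4 ⇒ q = 9/16.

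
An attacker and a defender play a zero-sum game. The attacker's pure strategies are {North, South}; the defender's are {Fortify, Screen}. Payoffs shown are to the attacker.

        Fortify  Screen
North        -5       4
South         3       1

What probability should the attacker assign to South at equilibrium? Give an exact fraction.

Row minima: North → -5, South → 1; maximin = 1.
Column maxima: Fortify → 3, Screen → 4; minimax = 3.
1 ≠ 3, so there is no saddle point; optimal play is mixed.
Let the attacker play North with probability p. Expected payoff against Fortify: (-5)p + 3(1−p) = −8p + 3; against Screen: 4p + 1(1−p) = 3p + 1.
Setting these equal: −8p + 3 = 3p + 1 ⇒ −11p = -2 ⇒ p = 2/11, and the value is (-8)·(2/11) + 3 = 17/11.
For the defender: with q = P(Fortify), equating North's and South's payoffs gives −9q + 4 = 2q + 1 ⇒ q = 3/11.

9/11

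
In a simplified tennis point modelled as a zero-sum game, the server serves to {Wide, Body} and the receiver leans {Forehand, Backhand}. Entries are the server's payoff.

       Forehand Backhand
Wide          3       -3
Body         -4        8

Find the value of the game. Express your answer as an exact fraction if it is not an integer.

Row minima: Wide → -3, Body → -4; maximin = -3.
Column maxima: Forehand → 3, Backhand → 8; minimax = 3.
-3 ≠ 3, so there is no saddle point; optimal play is mixed.
Let the server play Wide with probability p. Expected payoff against Forehand: 3p + (-4)(1−p) = 7p − 4; against Backhand: (-3)p + 8(1−p) = −11p + 8.
Setting these equal: 7p − 4 = −11p + 8 ⇒ 18p = 12 ⇒ p = 2/3, and the value is (7)·(2/3) − 4 = 2/3.
For the receiver: with q = P(Forehand), equating Wide's and Body's payoffs gives 6q − 3 = −12q + 8 ⇒ q = 11/18.

2/3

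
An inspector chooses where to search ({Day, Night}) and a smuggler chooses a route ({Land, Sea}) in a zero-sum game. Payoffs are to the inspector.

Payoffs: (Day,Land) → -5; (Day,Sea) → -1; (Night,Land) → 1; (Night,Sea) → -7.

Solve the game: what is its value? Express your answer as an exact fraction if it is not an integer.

-3

Row minima: Day → -5, Night → -7; maximin = -5.
Column maxima: Land → 1, Sea → -1; minimax = -1.
-5 ≠ -1, so there is no saddle point; optimal play is mixed.
Let the inspector play Day with probability p. Expected payoff against Land: (-5)p + 1(1−p) = −6p + 1; against Sea: (-1)p + (-7)(1−p) = 6p − 7.
Setting these equal: −6p + 1 = 6p − 7 ⇒ −12p = -8 ⇒ p = 2/3, and the value is (-6)·(2/3) + 1 = -3.
For the smuggler: with q = P(Land), equating Day's and Night's payoffs gives −4q − 1 = 8q − 7 ⇒ q = 1/2.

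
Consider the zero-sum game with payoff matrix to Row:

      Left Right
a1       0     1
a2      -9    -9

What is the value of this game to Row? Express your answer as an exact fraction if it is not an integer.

Row minima: a1 → 0, a2 → -9; maximin = 0.
Column maxima: Left → 0, Right → 1; minimax = 0.
Since maximin = minimax = 0, there is a saddle point and the value is 0.

0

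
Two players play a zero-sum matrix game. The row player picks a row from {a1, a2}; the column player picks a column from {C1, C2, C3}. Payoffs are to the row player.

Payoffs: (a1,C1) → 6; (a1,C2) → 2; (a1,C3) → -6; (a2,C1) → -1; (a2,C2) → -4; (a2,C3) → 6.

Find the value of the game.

Row minima: a1 → -6, a2 → -4; maximin = -4.
Column maxima: C1 → 6, C2 → 2, C3 → 6; minimax = 2.
-4 ≠ 2, so there is no saddle point; optimal play is mixed.
C1 is strictly dominated by C2 (it gives the row player strictly more in every row), so the column player never plays it.
On the remaining 2×2 (a1, a2 vs C2, C3):
Let the row player play a1 with probability p. Expected payoff against C2: 2p + (-4)(1−p) = 6p − 4; against C3: (-6)p + 6(1−p) = −12p + 6.
Setting these equal: 6p − 4 = −12p + 6 ⇒ 18p = 10 ⇒ p = 5/9, and the value is (6)·(5/9) − 4 = -2/3.
For the column player: with q = P(C2), equating a1's and a2's payoffs gives 8q − 6 = −10q + 6 ⇒ q = 2/3.

-2/3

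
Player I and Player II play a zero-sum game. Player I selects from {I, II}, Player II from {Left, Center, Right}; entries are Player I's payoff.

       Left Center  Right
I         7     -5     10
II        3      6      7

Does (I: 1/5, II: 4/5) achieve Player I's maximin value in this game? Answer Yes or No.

Against Left this mix gives (1/5)·7 + (4/5)·3 = 19/5.
Against Center this mix gives (1/5)·(-5) + (4/5)·6 = 19/5.
Against Right this mix gives (1/5)·10 + (4/5)·7 = 38/5.
All of Player II's active replies (Left, Center) yield 19/5, and no column does worse for Player I. The mix makes Player II indifferent and guarantees 19/5, so it is optimal.

Yes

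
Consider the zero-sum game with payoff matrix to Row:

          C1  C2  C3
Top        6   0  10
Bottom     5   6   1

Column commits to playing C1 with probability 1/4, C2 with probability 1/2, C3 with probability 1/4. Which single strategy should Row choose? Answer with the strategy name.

Expected payoff of Top: (1/4)·6 + (1/2)·0 + (1/4)·10 = 4.
Expected payoff of Bottom: (1/4)·5 + (1/2)·6 + (1/4)·1 = 9/2.
The largest is 9/2, so Row's best response is Bottom.

Bottom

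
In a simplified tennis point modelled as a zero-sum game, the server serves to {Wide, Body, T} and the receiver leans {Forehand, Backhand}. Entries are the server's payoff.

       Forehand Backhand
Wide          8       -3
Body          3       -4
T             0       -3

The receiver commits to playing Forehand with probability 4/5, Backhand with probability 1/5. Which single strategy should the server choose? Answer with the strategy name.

Expected payoff of Wide: (4/5)·8 + (1/5)·(-3) = 29/5.
Expected payoff of Body: (4/5)·3 + (1/5)·(-4) = 8/5.
Expected payoff of T: (4/5)·0 + (1/5)·(-3) = -3/5.
The largest is 29/5, so the server's best response is Wide.

Wide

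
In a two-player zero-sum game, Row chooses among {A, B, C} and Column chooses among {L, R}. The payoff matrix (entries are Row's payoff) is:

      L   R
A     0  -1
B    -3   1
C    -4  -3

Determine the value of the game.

-3/5

Row minima: A → -1, B → -3, C → -4; maximin = -1.
Column maxima: L → 0, R → 1; minimax = 0.
-1 ≠ 0, so there is no saddle point; optimal play is mixed.
C is strictly dominated by A, so Row never plays it.
On the remaining 2×2 (A, B vs L, R):
Let Row play A with probability p. Expected payoff against L: 0p + (-3)(1−p) = 3p − 3; against R: (-1)p + 1(1−p) = −2p + 1.
Setting these equal: 3p − 3 = −2p + 1 ⇒ 5p = 4 ⇒ p = 4/5, and the value is (3)·(4/5) − 3 = -3/5.
For Column: with q = P(L), equating A's and B's payoffs gives q − 1 = −4q + 1 ⇒ q = 2/5.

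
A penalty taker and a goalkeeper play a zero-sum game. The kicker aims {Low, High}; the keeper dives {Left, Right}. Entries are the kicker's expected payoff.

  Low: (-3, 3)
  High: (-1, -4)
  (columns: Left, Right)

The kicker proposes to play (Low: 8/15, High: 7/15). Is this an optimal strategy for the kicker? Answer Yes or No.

No

Against Left this mix gives (8/15)·(-3) + (7/15)·(-1) = -31/15.
Against Right this mix gives (8/15)·3 + (7/15)·(-4) = -4/15.
The keeper will play Left, holding the kicker to -31/15. Shifting weight toward the row that does better against Left would raise this floor (the equalizing mix achieves -5/3 against both Left and Right), so the proposed strategy is not optimal.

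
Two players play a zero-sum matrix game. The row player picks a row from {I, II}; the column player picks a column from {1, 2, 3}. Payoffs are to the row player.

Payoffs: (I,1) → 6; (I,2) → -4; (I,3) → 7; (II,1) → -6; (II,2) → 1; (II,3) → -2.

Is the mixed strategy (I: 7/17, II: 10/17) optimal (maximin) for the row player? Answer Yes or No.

Against 1 this mix gives (7/17)·6 + (10/17)·(-6) = -18/17.
Against 2 this mix gives (7/17)·(-4) + (10/17)·1 = -18/17.
Against 3 this mix gives (7/17)·7 + (10/17)·(-2) = 29/17.
All of the column player's active replies (1, 2) yield -18/17, and no column does worse for the row player. The mix makes the column player indifferent and guarantees -18/17, so it is optimal.

Yes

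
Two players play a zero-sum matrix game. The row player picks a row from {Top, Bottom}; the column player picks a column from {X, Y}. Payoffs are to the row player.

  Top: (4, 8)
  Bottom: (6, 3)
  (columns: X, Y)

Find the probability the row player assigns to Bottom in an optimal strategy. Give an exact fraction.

4/7

Row minima: Top → 4, Bottom → 3; maximin = 4.
Column maxima: X → 6, Y → 8; minimax = 6.
4 ≠ 6, so there is no saddle point; optimal play is mixed.
Let the row player play Top with probability p. Expected payoff against X: 4p + 6(1−p) = −2p + 6; against Y: 8p + 3(1−p) = 5p + 3.
Setting these equal: −2p + 6 = 5p + 3 ⇒ −7p = -3 ⇒ p = 3/7, and the value is (-2)·(3/7) + 6 = 36/7.
For the column player: with q = P(X), equating Top's and Bottom's payoffs gives −4q + 8 = 3q + 3 ⇒ q = 5/7.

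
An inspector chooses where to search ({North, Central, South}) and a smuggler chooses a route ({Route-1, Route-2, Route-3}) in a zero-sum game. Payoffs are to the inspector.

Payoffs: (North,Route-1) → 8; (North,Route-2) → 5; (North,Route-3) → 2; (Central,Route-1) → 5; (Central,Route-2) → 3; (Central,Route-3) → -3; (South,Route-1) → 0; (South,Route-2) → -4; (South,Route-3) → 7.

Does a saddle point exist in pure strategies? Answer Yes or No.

No

Row minima: North → 2, Central → -3, South → -4; maximin = 2.
Column maxima: Route-1 → 8, Route-2 → 5, Route-3 → 7; minimax = 5.
2 ≠ 5, so no pure-strategy equilibrium exists.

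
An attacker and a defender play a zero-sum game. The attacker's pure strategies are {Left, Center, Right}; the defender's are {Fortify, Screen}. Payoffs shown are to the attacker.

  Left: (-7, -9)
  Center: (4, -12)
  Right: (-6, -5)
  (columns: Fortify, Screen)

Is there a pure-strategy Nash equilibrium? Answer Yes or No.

No

Row minima: Left → -9, Center → -12, Right → -6; maximin = -6.
Column maxima: Fortify → 4, Screen → -5; minimax = -5.
-6 ≠ -5, so no pure-strategy equilibrium exists.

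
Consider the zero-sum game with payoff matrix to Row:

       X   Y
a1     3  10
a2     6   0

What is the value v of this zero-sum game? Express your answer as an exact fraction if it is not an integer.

Row minima: a1 → 3, a2 → 0; maximin = 3.
Column maxima: X → 6, Y → 10; minimax = 6.
3 ≠ 6, so there is no saddle point; optimal play is mixed.
Let Row play a1 with probability p. Expected payoff against X: 3p + 6(1−p) = −3p + 6; against Y: 10p + 0(1−p) = 10p.
Setting these equal: −3p + 6 = 10p ⇒ −13p = -6 ⇒ p = 6/13, and the value is (-3)·(6/13) + 6 = 60/13.
For Column: with q = P(X), equating a1's and a2's payoffs gives −7q + 10 = 6q ⇒ q = 10/13.

60/13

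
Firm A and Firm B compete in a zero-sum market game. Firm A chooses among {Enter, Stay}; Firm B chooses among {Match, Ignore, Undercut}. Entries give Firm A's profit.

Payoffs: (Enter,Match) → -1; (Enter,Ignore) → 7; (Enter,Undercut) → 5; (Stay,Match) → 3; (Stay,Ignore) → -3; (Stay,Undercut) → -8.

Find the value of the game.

Row minima: Enter → -1, Stay → -8; maximin = -1.
Column maxima: Match → 3, Ignore → 7, Undercut → 5; minimax = 3.
-1 ≠ 3, so there is no saddle point; optimal play is mixed.
Ignore is strictly dominated by Undercut (it gives Firm A strictly more in every row), so Firm B never plays it.
On the remaining 2×2 (Enter, Stay vs Match, Undercut):
Let Firm A play Enter with probability p. Expected payoff against Match: (-1)p + 3(1−p) = −4p + 3; against Undercut: 5p + (-8)(1−p) = 13p − 8.
Setting these equal: −4p + 3 = 13p − 8 ⇒ −17p = -11 ⇒ p = 11/17, and the value is (-4)·(11/17) + 3 = 7/17.
For Firm B: with q = P(Match), equating Enter's and Stay's payoffs gives −6q + 5 = 11q − 8 ⇒ q = 13/17.

7/17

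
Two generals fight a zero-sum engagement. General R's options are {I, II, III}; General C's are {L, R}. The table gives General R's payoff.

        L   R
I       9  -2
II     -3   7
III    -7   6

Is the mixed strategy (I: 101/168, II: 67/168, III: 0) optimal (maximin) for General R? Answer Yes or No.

Against L this mix gives (101/168)·9 + (67/168)·(-3) = 59/14.
Against R this mix gives (101/168)·(-2) + (67/168)·7 = 89/56.
General C will play R, holding General R to 89/56. Shifting weight toward the row that does better against R would raise this floor (the equalizing mix achieves 19/7 against both R and L), so the proposed strategy is not optimal.

No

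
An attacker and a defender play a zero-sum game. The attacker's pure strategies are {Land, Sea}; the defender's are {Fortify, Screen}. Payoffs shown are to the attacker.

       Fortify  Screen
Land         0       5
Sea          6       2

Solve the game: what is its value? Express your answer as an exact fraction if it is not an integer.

10/3

Row minima: Land → 0, Sea → 2; maximin = 2.
Column maxima: Fortify → 6, Screen → 5; minimax = 5.
2 ≠ 5, so there is no saddle point; optimal play is mixed.
Let the attacker play Land with probability p. Expected payoff against Fortify: 0p + 6(1−p) = −6p + 6; against Screen: 5p + 2(1−p) = 3p + 2.
Setting these equal: −6p + 6 = 3p + 2 ⇒ −9p = -4 ⇒ p = 4/9, and the value is (-6)·(4/9) + 6 = 10/3.
For the defender: with q = P(Fortify), equating Land's and Sea's payoffs gives −5q + 5 = 4q + 2 ⇒ q = 1/3.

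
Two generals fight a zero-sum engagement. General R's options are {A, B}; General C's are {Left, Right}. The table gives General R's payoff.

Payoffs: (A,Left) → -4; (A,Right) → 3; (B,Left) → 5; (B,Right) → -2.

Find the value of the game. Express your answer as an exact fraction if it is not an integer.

1/2

Row minima: A → -4, B → -2; maximin = -2.
Column maxima: Left → 5, Right → 3; minimax = 3.
-2 ≠ 3, so there is no saddle point; optimal play is mixed.
Let General R play A with probability p. Expected payoff against Left: (-4)p + 5(1−p) = −9p + 5; against Right: 3p + (-2)(1−p) = 5p − 2.
Setting these equal: −9p + 5 = 5p − 2 ⇒ −14p = -7 ⇒ p = 1/2, and the value is (-9)·(1/2) + 5 = 1/2.
For General C: with q = P(Left), equating A's and B's payoffs gives −7q + 3 = 7q − 2 ⇒ q = 5/14.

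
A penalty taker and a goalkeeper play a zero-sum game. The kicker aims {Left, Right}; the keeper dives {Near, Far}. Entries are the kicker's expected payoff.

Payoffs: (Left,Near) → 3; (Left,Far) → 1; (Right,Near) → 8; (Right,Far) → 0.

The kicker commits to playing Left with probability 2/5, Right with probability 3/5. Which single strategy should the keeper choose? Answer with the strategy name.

Far

If the keeper plays Near, the kicker's expected payoff is (2/5)·3 + (3/5)·8 = 6.
If the keeper plays Far, the kicker's expected payoff is (2/5)·1 + (3/5)·0 = 2/5.
The keeper minimizes the kicker's payoff; the smallest is 2/5, so the best response is Far.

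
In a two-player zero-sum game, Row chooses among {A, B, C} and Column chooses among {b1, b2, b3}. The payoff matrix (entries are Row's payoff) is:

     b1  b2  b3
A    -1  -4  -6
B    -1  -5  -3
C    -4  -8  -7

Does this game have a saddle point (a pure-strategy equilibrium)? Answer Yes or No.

No

Row minima: A → -6, B → -5, C → -8; maximin = -5.
Column maxima: b1 → -1, b2 → -4, b3 → -3; minimax = -4.
-5 ≠ -4, so no pure-strategy equilibrium exists.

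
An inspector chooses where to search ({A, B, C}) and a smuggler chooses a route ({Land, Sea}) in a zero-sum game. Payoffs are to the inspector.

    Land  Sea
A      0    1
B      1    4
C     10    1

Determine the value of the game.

Row minima: A → 0, B → 1, C → 1; maximin = 1.
Column maxima: Land → 10, Sea → 4; minimax = 4.
1 ≠ 4, so there is no saddle point; optimal play is mixed.
A is strictly dominated by B, so the inspector never plays it.
On the remaining 2×2 (B, C vs Land, Sea):
Let the inspector play B with probability p. Expected payoff against Land: 1p + 10(1−p) = −9p + 10; against Sea: 4p + 1(1−p) = 3p + 1.
Setting these equal: −9p + 10 = 3p + 1 ⇒ −12p = -9 ⇒ p = 3/4, and the value is (-9)·(3/4) + 10 = 13/4.
For the smuggler: with q = P(Land), equating B's and C's payoffs gives −3q + 4 = 9q + 1 ⇒ q = 1/4.

13/4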